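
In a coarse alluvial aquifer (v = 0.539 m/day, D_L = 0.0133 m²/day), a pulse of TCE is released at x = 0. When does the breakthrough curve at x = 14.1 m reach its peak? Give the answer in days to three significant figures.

26.1 days

For the 1D instantaneous-source solution, setting ∂C/∂t = 0 at fixed x gives v²t² + 2Dt − x² = 0, so t = (√(D² + v²x²) − D)/v².
√(D² + v²x²) = √(0.0133² + 0.539² × 14.1²) = 7.600; v² = 0.290521.
t = (7.600 − 0.0133)/0.290521 = 26.1 days (vs. the pure-advection estimate x/v = 26.2 d).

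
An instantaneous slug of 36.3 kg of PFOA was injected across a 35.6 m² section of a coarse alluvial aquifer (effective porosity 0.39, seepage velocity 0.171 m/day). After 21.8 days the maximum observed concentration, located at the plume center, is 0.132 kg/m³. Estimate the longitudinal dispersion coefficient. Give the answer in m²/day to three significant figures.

At the plume center C_max = M/(n_e·A·√(4πDt)), so D = M²/(4πt·(n_e·A·C_max)²).
n_e·A·C_max = 0.39 × 35.6 × 0.132 = 1.833 kg/m.
D = 36.3²/(4π × 21.8 × 1.833²) = 1.43 m²/day.

1.43 m²/day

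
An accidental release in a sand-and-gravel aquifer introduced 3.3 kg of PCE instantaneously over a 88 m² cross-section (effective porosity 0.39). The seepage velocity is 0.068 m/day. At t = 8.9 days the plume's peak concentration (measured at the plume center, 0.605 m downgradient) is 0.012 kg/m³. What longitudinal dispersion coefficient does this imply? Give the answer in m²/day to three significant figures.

At the plume center C_max = M/(n_e·A·√(4πDt)), so D = M²/(4πt·(n_e·A·C_max)²).
n_e·A·C_max = 0.39 × 88 × 0.012 = 0.4118 kg/m.
D = 3.3²/(4π × 8.9 × 0.4118²) = 0.574 m²/day.

0.574 m²/day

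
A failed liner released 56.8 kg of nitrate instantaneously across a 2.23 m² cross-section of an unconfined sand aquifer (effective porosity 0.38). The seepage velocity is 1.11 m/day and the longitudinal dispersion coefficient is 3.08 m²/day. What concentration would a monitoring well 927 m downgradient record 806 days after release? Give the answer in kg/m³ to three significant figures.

For an instantaneous plane source, C(x,t) = M/(n_e·A·√(4πDt)) · exp(−(x−vt)²/(4Dt)), with n_e·A the pore (flow) area.
Plume center vt = 1.11 × 806 = 894.66 m, so the well at 927 m is 32.34 m downgradient of the peak.
√(4πDt) = 176.6 m, giving peak height M/(n_e·A·√(4πDt)) = 56.8/(0.38 × 2.23 × 176.6) = 0.3796 kg/m³.
(x−vt)²/(4Dt) = (32.34)²/(4 × 3.08 × 806) = 0.1053; exp(−0.1053) = 0.9001.
C = 0.3796 × 0.9001 = 0.342 kg/m³.

0.342 kg/m³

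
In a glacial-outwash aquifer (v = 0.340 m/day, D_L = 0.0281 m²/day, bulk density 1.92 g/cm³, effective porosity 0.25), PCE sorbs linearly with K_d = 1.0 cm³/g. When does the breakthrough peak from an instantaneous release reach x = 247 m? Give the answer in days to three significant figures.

6300 days

Retardation factor R = 1 + ρ_b·K_d/n = 1 + 1.92 × 1.0/0.25 = 8.680.
Sorption retards both mechanisms: v_R = v/R = 0.03917 m/day, D_R = D/R = 0.003237 m²/day.
Peak time from v_R²t² + 2D_R t − x² = 0: t = (√(D_R² + v_R²x²) − D_R)/v_R².
√(D_R² + v_R²x²) = √(0.003237² + 0.03917² × 247²) = 9.675; v_R² = 0.001534.
t = (9.675 − 0.003237)/0.001534 = 6300 days.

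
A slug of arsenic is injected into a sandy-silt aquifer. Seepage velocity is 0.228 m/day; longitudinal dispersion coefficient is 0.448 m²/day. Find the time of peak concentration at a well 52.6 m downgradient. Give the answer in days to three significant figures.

222 days

For the 1D instantaneous-source solution, setting ∂C/∂t = 0 at fixed x gives v²t² + 2Dt − x² = 0, so t = (√(D² + v²x²) − D)/v².
√(D² + v²x²) = √(0.448² + 0.228² × 52.6²) = 12.00; v² = 0.051984.
t = (12.00 − 0.448)/0.051984 = 222 days (vs. the pure-advection estimate x/v = 231 d).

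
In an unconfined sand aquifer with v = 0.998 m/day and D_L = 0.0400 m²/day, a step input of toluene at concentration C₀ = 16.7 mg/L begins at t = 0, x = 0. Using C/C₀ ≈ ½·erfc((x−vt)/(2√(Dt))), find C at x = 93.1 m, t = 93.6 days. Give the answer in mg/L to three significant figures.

9.11 mg/L

For a continuous step input, C/C₀ ≈ ½·erfc((x−vt)/(2√(Dt))).
vt = 0.998 × 93.6 = 93.4128 m and 2√(Dt) = 2√(0.0400 × 93.6) = 3.870 m.
Argument (x−vt)/(2√(Dt)) = (93.1 − 93.4128)/3.870 = -0.08083; ½·erfc(-0.08083) = 0.5455.
C = 16.7 × 0.5455 = 9.11 mg/L.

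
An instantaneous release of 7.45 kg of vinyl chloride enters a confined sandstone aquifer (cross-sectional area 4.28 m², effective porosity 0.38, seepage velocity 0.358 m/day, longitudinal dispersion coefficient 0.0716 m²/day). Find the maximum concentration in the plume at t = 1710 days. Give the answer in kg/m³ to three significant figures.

The peak of an instantaneous 1D plume sits at x = vt; there the Gaussian factor is 1 and C_max = M/(n_e·A·√(4πDt)), where n_e·A is the pore area the mass is dissolved in.
√(4πDt) = √(4π × 0.0716 × 1710) = 39.22 m, so C_max = 7.45/(0.38 × 4.28 × 39.22) = 0.117 kg/m³.

0.117 kg/m³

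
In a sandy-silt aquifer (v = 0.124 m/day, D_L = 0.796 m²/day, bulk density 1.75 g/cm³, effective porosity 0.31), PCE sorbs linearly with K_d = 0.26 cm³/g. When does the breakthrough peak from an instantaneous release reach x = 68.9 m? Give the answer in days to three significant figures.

Retardation factor R = 1 + ρ_b·K_d/n = 1 + 1.75 × 0.26/0.31 = 2.468.
Sorption retards both mechanisms: v_R = v/R = 0.05024 m/day, D_R = D/R = 0.3225 m²/day.
Peak time from v_R²t² + 2D_R t − x² = 0: t = (√(D_R² + v_R²x²) − D_R)/v_R².
√(D_R² + v_R²x²) = √(0.3225² + 0.05024² × 68.9²) = 3.477; v_R² = 0.002524.
t = (3.477 − 0.3225)/0.002524 = 1250 days.

1250 days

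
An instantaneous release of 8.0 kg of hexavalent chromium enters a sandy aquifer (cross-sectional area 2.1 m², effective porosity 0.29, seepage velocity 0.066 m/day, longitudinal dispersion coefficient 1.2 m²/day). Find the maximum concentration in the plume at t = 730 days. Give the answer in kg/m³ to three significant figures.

0.125 kg/m³

The peak of an instantaneous 1D plume sits at x = vt; there the Gaussian factor is 1 and C_max = M/(n_e·A·√(4πDt)), where n_e·A is the pore area the mass is dissolved in.
√(4πDt) = √(4π × 1.2 × 730) = 104.9 m, so C_max = 8.0/(0.29 × 2.1 × 104.9) = 0.125 kg/m³.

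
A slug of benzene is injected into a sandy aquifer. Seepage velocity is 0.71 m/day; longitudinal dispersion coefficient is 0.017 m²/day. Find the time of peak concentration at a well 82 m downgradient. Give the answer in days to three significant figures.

For the 1D instantaneous-source solution, setting ∂C/∂t = 0 at fixed x gives v²t² + 2Dt − x² = 0, so t = (√(D² + v²x²) − D)/v².
√(D² + v²x²) = √(0.017² + 0.71² × 82²) = 58.22; v² = 0.5041.
t = (58.22 − 0.017)/0.5041 = 115 days (vs. the pure-advection estimate x/v = 115 d).

115 days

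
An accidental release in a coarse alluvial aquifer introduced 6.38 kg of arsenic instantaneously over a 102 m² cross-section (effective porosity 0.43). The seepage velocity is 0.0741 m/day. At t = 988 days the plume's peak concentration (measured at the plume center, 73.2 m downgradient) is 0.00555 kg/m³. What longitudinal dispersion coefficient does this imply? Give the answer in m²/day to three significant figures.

At the plume center C_max = M/(n_e·A·√(4πDt)), so D = M²/(4πt·(n_e·A·C_max)²).
n_e·A·C_max = 0.43 × 102 × 0.00555 = 0.2434 kg/m.
D = 6.38²/(4π × 988 × 0.2434²) = 0.0553 m²/day.

0.0553 m²/day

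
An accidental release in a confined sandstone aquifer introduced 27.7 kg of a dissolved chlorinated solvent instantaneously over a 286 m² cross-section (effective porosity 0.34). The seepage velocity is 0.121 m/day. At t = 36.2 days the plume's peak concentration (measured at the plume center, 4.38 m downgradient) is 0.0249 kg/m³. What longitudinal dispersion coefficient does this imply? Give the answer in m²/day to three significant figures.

At the plume center C_max = M/(n_e·A·√(4πDt)), so D = M²/(4πt·(n_e·A·C_max)²).
n_e·A·C_max = 0.34 × 286 × 0.0249 = 2.421 kg/m.
D = 27.7²/(4π × 36.2 × 2.421²) = 0.288 m²/day.

0.288 m²/day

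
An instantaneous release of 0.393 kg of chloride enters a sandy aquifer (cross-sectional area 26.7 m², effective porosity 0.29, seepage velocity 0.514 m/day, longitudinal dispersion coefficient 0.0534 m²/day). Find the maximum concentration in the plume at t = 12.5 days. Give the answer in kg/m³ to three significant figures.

The peak of an instantaneous 1D plume sits at x = vt; there the Gaussian factor is 1 and C_max = M/(n_e·A·√(4πDt)), where n_e·A is the pore area the mass is dissolved in.
√(4πDt) = √(4π × 0.0534 × 12.5) = 2.896 m, so C_max = 0.393/(0.29 × 26.7 × 2.896) = 0.0175 kg/m³.

0.0175 kg/m³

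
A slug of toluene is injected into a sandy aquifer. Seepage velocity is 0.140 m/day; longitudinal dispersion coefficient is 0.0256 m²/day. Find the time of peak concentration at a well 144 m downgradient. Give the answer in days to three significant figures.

For the 1D instantaneous-source solution, setting ∂C/∂t = 0 at fixed x gives v²t² + 2Dt − x² = 0, so t = (√(D² + v²x²) − D)/v².
√(D² + v²x²) = √(0.0256² + 0.140² × 144²) = 20.16; v² = 0.0196.
t = (20.16 − 0.0256)/0.0196 = 1030 days (vs. the pure-advection estimate x/v = 1030 d).

1030 days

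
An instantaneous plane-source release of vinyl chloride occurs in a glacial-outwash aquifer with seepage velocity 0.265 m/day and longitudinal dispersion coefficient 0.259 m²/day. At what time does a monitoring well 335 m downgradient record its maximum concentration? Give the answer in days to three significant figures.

For the 1D instantaneous-source solution, setting ∂C/∂t = 0 at fixed x gives v²t² + 2Dt − x² = 0, so t = (√(D² + v²x²) − D)/v².
√(D² + v²x²) = √(0.259² + 0.265² × 335²) = 88.78; v² = 0.070225.
t = (88.78 − 0.259)/0.070225 = 1260 days (vs. the pure-advection estimate x/v = 1260 d).

1260 days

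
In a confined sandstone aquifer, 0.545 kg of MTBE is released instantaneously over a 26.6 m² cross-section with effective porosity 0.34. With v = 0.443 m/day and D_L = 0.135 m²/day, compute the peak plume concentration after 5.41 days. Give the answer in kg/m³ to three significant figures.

0.0199 kg/m³

The peak of an instantaneous 1D plume sits at x = vt; there the Gaussian factor is 1 and C_max = M/(n_e·A·√(4πDt)), where n_e·A is the pore area the mass is dissolved in.
√(4πDt) = √(4π × 0.135 × 5.41) = 3.029 m, so C_max = 0.545/(0.34 × 26.6 × 3.029) = 0.0199 kg/m³.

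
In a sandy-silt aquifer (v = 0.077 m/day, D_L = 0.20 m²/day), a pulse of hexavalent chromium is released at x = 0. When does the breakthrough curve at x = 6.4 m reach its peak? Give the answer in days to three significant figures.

56.0 days

For the 1D instantaneous-source solution, setting ∂C/∂t = 0 at fixed x gives v²t² + 2Dt − x² = 0, so t = (√(D² + v²x²) − D)/v².
√(D² + v²x²) = √(0.20² + 0.077² × 6.4²) = 0.5318; v² = 0.005929.
t = (0.5318 − 0.20)/0.005929 = 56.0 days (vs. the pure-advection estimate x/v = 83.1 d).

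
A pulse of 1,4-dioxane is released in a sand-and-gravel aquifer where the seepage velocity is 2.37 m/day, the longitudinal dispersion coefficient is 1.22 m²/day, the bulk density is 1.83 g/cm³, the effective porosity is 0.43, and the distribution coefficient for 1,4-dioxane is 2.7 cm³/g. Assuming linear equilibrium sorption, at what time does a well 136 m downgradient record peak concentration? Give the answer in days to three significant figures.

Retardation factor R = 1 + ρ_b·K_d/n = 1 + 1.83 × 2.7/0.43 = 12.49.
Sorption retards both mechanisms: v_R = v/R = 0.1898 m/day, D_R = D/R = 0.09768 m²/day.
Peak time from v_R²t² + 2D_R t − x² = 0: t = (√(D_R² + v_R²x²) − D_R)/v_R².
√(D_R² + v_R²x²) = √(0.09768² + 0.1898² × 136²) = 25.81; v_R² = 0.03602.
t = (25.81 − 0.09768)/0.03602 = 714 days.

714 days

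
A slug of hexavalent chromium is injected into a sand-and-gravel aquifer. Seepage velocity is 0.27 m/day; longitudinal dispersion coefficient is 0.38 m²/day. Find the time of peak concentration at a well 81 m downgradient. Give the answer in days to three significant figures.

For the 1D instantaneous-source solution, setting ∂C/∂t = 0 at fixed x gives v²t² + 2Dt − x² = 0, so t = (√(D² + v²x²) − D)/v².
√(D² + v²x²) = √(0.38² + 0.27² × 81²) = 21.87; v² = 0.0729.
t = (21.87 − 0.38)/0.0729 = 295 days (vs. the pure-advection estimate x/v = 300 d).

295 days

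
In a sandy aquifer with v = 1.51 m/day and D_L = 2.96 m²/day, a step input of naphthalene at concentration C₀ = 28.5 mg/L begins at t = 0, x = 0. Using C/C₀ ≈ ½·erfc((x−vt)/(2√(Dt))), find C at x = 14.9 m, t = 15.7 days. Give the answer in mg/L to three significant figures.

23.4 mg/L

For a continuous step input, C/C₀ ≈ ½·erfc((x−vt)/(2√(Dt))).
vt = 1.51 × 15.7 = 23.707 m and 2√(Dt) = 2√(2.96 × 15.7) = 13.63 m.
Argument (x−vt)/(2√(Dt)) = (14.9 − 23.707)/13.63 = -0.6461; ½·erfc(-0.6461) = 0.8196.
C = 28.5 × 0.8196 = 23.4 mg/L.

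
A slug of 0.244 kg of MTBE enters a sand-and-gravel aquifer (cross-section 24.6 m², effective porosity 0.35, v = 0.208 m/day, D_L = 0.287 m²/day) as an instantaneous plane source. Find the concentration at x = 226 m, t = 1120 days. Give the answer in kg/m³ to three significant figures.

0.000429 kg/m³

For an instantaneous plane source, C(x,t) = M/(n_e·A·√(4πDt)) · exp(−(x−vt)²/(4Dt)), with n_e·A the pore (flow) area.
Plume center vt = 0.208 × 1120 = 232.96 m, so the well at 226 m is 6.96 m upgradient of the peak.
√(4πDt) = 63.56 m, giving peak height M/(n_e·A·√(4πDt)) = 0.244/(0.35 × 24.6 × 63.56) = 0.0004459 kg/m³.
(x−vt)²/(4Dt) = (-6.96)²/(4 × 0.287 × 1120) = 0.03768; exp(−0.03768) = 0.9630.
C = 0.0004459 × 0.9630 = 0.000429 kg/m³.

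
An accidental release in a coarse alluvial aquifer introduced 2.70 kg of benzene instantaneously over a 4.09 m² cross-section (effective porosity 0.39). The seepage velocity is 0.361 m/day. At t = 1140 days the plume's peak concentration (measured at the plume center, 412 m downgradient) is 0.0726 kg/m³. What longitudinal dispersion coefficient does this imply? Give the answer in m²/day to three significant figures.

0.0379 m²/day

At the plume center C_max = M/(n_e·A·√(4πDt)), so D = M²/(4πt·(n_e·A·C_max)²).
n_e·A·C_max = 0.39 × 4.09 × 0.0726 = 0.1158 kg/m.
D = 2.70²/(4π × 1140 × 0.1158²) = 0.0379 m²/day.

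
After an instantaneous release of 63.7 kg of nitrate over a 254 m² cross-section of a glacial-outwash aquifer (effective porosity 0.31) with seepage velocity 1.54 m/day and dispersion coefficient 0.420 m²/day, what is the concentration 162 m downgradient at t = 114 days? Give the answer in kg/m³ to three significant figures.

0.0126 kg/m³

For an instantaneous plane source, C(x,t) = M/(n_e·A·√(4πDt)) · exp(−(x−vt)²/(4Dt)), with n_e·A the pore (flow) area.
Plume center vt = 1.54 × 114 = 175.56 m, so the well at 162 m is 13.56 m upgradient of the peak.
√(4πDt) = 24.53 m, giving peak height M/(n_e·A·√(4πDt)) = 63.7/(0.31 × 254 × 24.53) = 0.03298 kg/m³.
(x−vt)²/(4Dt) = (-13.56)²/(4 × 0.420 × 114) = 0.9601; exp(−0.9601) = 0.3829.
C = 0.03298 × 0.3829 = 0.0126 kg/m³.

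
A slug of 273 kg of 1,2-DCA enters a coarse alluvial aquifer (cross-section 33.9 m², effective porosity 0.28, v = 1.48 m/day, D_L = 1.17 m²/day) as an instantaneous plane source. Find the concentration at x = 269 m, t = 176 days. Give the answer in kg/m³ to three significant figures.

For an instantaneous plane source, C(x,t) = M/(n_e·A·√(4πDt)) · exp(−(x−vt)²/(4Dt)), with n_e·A the pore (flow) area.
Plume center vt = 1.48 × 176 = 260.48 m, so the well at 269 m is 8.52 m downgradient of the peak.
√(4πDt) = 50.87 m, giving peak height M/(n_e·A·√(4πDt)) = 273/(0.28 × 33.9 × 50.87) = 0.5654 kg/m³.
(x−vt)²/(4Dt) = (8.52)²/(4 × 1.17 × 176) = 0.08813; exp(−0.08813) = 0.9156.
C = 0.5654 × 0.9156 = 0.518 kg/m³.

0.518 kg/m³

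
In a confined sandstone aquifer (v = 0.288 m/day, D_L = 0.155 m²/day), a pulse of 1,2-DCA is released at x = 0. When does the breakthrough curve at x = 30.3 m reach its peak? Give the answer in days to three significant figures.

For the 1D instantaneous-source solution, setting ∂C/∂t = 0 at fixed x gives v²t² + 2Dt − x² = 0, so t = (√(D² + v²x²) − D)/v².
√(D² + v²x²) = √(0.155² + 0.288² × 30.3²) = 8.728; v² = 0.082944.
t = (8.728 − 0.155)/0.082944 = 103 days (vs. the pure-advection estimate x/v = 105 d).

103 days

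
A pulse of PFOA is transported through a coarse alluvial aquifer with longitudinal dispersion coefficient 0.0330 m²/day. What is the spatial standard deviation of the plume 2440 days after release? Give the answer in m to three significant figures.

12.7 m

Dispersive spreading gives a Gaussian with σ² = 2Dt; advection only shifts the center.
σ = √(2 × 0.0330 × 2440) = 12.7 m.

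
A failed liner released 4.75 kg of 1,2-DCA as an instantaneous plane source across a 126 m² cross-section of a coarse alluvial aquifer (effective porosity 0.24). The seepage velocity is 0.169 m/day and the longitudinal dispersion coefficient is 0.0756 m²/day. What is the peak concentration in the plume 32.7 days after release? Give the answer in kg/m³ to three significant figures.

The peak of an instantaneous 1D plume sits at x = vt; there the Gaussian factor is 1 and C_max = M/(n_e·A·√(4πDt)), where n_e·A is the pore area the mass is dissolved in.
√(4πDt) = √(4π × 0.0756 × 32.7) = 5.574 m, so C_max = 4.75/(0.24 × 126 × 5.574) = 0.0282 kg/m³.

0.0282 kg/m³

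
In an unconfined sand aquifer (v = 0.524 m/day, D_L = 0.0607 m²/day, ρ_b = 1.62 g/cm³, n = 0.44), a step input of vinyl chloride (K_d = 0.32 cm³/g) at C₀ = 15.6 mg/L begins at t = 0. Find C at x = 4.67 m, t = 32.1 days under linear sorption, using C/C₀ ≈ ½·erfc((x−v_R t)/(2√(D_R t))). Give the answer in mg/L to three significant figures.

15.4 mg/L

Retardation factor R = 1 + ρ_b·K_d/n = 1 + 1.62 × 0.32/0.44 = 2.178.
Sorption retards both mechanisms: v_R = v/R = 0.2406 m/day, D_R = D/R = 0.02787 m²/day.
v_R·t = 0.2406 × 32.1 = 7.72326 m; 2√(D_R t) = 1.892 m; argument = (4.67 − 7.72326)/1.892 = -1.614.
C = C₀ × ½·erfc(-1.614) = 15.6 × 0.9888 = 15.4 mg/L.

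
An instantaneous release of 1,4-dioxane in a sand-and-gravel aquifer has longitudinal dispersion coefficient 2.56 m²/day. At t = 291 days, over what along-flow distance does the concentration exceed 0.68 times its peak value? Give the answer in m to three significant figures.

67.8 m

The plume is Gaussian with σ = √(2Dt) = √(2 × 2.56 × 291) = 38.60 m.
C/C_peak = exp(−Δx²/(2σ²)) = 0.68 ⇒ Δx = σ·√(−2 ln 0.68) = 38.60 × 0.8783 = 33.90 m.
Width = 2Δx = 67.8 m.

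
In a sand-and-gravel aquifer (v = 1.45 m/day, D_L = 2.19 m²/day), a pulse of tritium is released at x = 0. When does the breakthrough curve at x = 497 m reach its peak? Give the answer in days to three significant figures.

342 days

For the 1D instantaneous-source solution, setting ∂C/∂t = 0 at fixed x gives v²t² + 2Dt − x² = 0, so t = (√(D² + v²x²) − D)/v².
√(D² + v²x²) = √(2.19² + 1.45² × 497²) = 720.7; v² = 2.1025.
t = (720.7 − 2.19)/2.1025 = 342 days (vs. the pure-advection estimate x/v = 343 d).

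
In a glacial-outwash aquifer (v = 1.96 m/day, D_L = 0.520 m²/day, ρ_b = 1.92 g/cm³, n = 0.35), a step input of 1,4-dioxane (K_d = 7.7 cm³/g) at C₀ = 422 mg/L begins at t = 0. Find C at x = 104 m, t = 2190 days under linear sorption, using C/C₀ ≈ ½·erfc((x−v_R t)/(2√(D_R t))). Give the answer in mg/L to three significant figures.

Retardation factor R = 1 + ρ_b·K_d/n = 1 + 1.92 × 7.7/0.35 = 43.24.
Sorption retards both mechanisms: v_R = v/R = 0.04533 m/day, D_R = D/R = 0.01203 m²/day.
v_R·t = 0.04533 × 2190 = 99.2727 m; 2√(D_R t) = 10.27 m; argument = (104 − 99.2727)/10.27 = 0.4603.
C = C₀ × ½·erfc(0.4603) = 422 × 0.2575 = 109 mg/L.

109 mg/L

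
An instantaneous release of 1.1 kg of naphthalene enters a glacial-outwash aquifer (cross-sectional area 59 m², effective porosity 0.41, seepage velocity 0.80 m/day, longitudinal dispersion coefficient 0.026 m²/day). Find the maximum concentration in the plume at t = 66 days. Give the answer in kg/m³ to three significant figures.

The peak of an instantaneous 1D plume sits at x = vt; there the Gaussian factor is 1 and C_max = M/(n_e·A·√(4πDt)), where n_e·A is the pore area the mass is dissolved in.
√(4πDt) = √(4π × 0.026 × 66) = 4.644 m, so C_max = 1.1/(0.41 × 59 × 4.644) = 0.00979 kg/m³.

0.00979 kg/m³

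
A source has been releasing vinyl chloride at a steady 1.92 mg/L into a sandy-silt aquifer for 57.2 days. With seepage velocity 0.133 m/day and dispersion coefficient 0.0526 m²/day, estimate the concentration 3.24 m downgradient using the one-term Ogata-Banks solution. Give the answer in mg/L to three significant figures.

For a continuous step input, C/C₀ ≈ ½·erfc((x−vt)/(2√(Dt))).
vt = 0.133 × 57.2 = 7.6076 m and 2√(Dt) = 2√(0.0526 × 57.2) = 3.469 m.
Argument (x−vt)/(2√(Dt)) = (3.24 − 7.6076)/3.469 = -1.259; ½·erfc(-1.259) = 0.9625.
C = 1.92 × 0.9625 = 1.85 mg/L.

1.85 mg/L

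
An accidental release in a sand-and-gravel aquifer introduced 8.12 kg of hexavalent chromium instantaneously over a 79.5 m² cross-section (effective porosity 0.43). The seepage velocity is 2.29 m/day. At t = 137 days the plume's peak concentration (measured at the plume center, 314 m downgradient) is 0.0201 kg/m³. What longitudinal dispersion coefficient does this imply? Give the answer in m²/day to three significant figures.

At the plume center C_max = M/(n_e·A·√(4πDt)), so D = M²/(4πt·(n_e·A·C_max)²).
n_e·A·C_max = 0.43 × 79.5 × 0.0201 = 0.6871 kg/m.
D = 8.12²/(4π × 137 × 0.6871²) = 0.0811 m²/day.

0.0811 m²/day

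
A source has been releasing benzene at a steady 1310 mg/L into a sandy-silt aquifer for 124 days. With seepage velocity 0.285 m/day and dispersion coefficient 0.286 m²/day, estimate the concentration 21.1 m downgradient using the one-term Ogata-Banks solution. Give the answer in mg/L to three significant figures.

For a continuous step input, C/C₀ ≈ ½·erfc((x−vt)/(2√(Dt))).
vt = 0.285 × 124 = 35.34 m and 2√(Dt) = 2√(0.286 × 124) = 11.91 m.
Argument (x−vt)/(2√(Dt)) = (21.1 − 35.34)/11.91 = -1.196; ½·erfc(-1.196) = 0.9546.
C = 1310 × 0.9546 = 1250 mg/L.

1250 mg/L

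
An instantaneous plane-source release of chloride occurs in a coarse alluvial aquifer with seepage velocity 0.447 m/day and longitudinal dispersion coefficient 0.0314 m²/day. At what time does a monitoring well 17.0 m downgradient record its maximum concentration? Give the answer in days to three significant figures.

For the 1D instantaneous-source solution, setting ∂C/∂t = 0 at fixed x gives v²t² + 2Dt − x² = 0, so t = (√(D² + v²x²) − D)/v².
√(D² + v²x²) = √(0.0314² + 0.447² × 17.0²) = 7.599; v² = 0.199809.
t = (7.599 − 0.0314)/0.199809 = 37.9 days (vs. the pure-advection estimate x/v = 38.0 d).

37.9 days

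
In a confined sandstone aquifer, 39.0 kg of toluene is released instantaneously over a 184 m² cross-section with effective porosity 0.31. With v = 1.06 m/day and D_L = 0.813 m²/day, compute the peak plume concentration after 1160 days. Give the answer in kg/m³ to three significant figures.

0.00628 kg/m³

The peak of an instantaneous 1D plume sits at x = vt; there the Gaussian factor is 1 and C_max = M/(n_e·A·√(4πDt)), where n_e·A is the pore area the mass is dissolved in.
√(4πDt) = √(4π × 0.813 × 1160) = 108.9 m, so C_max = 39.0/(0.31 × 184 × 108.9) = 0.00628 kg/m³.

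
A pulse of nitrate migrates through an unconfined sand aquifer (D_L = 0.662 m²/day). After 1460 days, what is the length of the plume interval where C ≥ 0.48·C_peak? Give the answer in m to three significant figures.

107 m

The plume is Gaussian with σ = √(2Dt) = √(2 × 0.662 × 1460) = 43.97 m.
C/C_peak = exp(−Δx²/(2σ²)) = 0.48 ⇒ Δx = σ·√(−2 ln 0.48) = 43.97 × 1.212 = 53.29 m.
Width = 2Δx = 107 m.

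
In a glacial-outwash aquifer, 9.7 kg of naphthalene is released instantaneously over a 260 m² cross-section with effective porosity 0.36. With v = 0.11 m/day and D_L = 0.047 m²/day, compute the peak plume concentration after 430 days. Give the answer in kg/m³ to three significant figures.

The peak of an instantaneous 1D plume sits at x = vt; there the Gaussian factor is 1 and C_max = M/(n_e·A·√(4πDt)), where n_e·A is the pore area the mass is dissolved in.
√(4πDt) = √(4π × 0.047 × 430) = 15.94 m, so C_max = 9.7/(0.36 × 260 × 15.94) = 0.00650 kg/m³.

0.00650 kg/m³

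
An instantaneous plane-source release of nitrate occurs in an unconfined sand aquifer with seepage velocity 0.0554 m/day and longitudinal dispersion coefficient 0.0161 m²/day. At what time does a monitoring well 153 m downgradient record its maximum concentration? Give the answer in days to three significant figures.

For the 1D instantaneous-source solution, setting ∂C/∂t = 0 at fixed x gives v²t² + 2Dt − x² = 0, so t = (√(D² + v²x²) − D)/v².
√(D² + v²x²) = √(0.0161² + 0.0554² × 153²) = 8.476; v² = 0.00306916.
t = (8.476 − 0.0161)/0.00306916 = 2760 days (vs. the pure-advection estimate x/v = 2760 d).

2760 days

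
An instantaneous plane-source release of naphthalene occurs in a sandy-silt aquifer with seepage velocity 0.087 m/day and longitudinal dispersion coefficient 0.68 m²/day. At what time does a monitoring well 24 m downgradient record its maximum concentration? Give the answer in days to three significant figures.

200 days

For the 1D instantaneous-source solution, setting ∂C/∂t = 0 at fixed x gives v²t² + 2Dt − x² = 0, so t = (√(D² + v²x²) − D)/v².
√(D² + v²x²) = √(0.68² + 0.087² × 24²) = 2.196; v² = 0.007569.
t = (2.196 − 0.68)/0.007569 = 200 days (vs. the pure-advection estimate x/v = 276 d).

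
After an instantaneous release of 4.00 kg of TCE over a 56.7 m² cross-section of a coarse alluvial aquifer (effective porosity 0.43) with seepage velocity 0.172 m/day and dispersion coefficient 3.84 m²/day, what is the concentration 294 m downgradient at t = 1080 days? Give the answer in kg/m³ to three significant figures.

For an instantaneous plane source, C(x,t) = M/(n_e·A·√(4πDt)) · exp(−(x−vt)²/(4Dt)), with n_e·A the pore (flow) area.
Plume center vt = 0.172 × 1080 = 185.76 m, so the well at 294 m is 108.24 m downgradient of the peak.
√(4πDt) = 228.3 m, giving peak height M/(n_e·A·√(4πDt)) = 4.00/(0.43 × 56.7 × 228.3) = 0.0007186 kg/m³.
(x−vt)²/(4Dt) = (108.24)²/(4 × 3.84 × 1080) = 0.7063; exp(−0.7063) = 0.4935.
C = 0.0007186 × 0.4935 = 0.000355 kg/m³.

0.000355 kg/m³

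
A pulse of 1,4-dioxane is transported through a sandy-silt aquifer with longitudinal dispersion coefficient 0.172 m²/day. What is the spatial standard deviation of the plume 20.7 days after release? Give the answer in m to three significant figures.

Dispersive spreading gives a Gaussian with σ² = 2Dt; advection only shifts the center.
σ = √(2 × 0.172 × 20.7) = 2.67 m.

2.67 m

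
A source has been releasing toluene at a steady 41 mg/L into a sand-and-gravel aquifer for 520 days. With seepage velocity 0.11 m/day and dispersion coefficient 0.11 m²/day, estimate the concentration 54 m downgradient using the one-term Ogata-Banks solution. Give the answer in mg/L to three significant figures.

25.3 mg/L

For a continuous step input, C/C₀ ≈ ½·erfc((x−vt)/(2√(Dt))).
vt = 0.11 × 520 = 57.2 m and 2√(Dt) = 2√(0.11 × 520) = 15.13 m.
Argument (x−vt)/(2√(Dt)) = (54 − 57.2)/15.13 = -0.2115; ½·erfc(-0.2115) = 0.6176.
C = 41 × 0.6176 = 25.3 mg/L.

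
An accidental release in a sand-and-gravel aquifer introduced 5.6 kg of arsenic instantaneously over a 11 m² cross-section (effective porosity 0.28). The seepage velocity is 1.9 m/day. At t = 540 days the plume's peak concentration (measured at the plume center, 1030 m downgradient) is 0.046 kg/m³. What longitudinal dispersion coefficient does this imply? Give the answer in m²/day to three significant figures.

0.230 m²/day

At the plume center C_max = M/(n_e·A·√(4πDt)), so D = M²/(4πt·(n_e·A·C_max)²).
n_e·A·C_max = 0.28 × 11 × 0.046 = 0.1417 kg/m.
D = 5.6²/(4π × 540 × 0.1417²) = 0.230 m²/day.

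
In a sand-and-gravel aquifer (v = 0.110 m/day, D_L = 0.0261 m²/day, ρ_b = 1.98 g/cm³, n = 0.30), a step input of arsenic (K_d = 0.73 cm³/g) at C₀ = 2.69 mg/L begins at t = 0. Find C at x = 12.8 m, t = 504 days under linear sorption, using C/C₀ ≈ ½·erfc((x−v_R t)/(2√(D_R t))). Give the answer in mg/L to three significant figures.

0.167 mg/L

Retardation factor R = 1 + ρ_b·K_d/n = 1 + 1.98 × 0.73/0.30 = 5.818.
Sorption retards both mechanisms: v_R = v/R = 0.01891 m/day, D_R = D/R = 0.004486 m²/day.
v_R·t = 0.01891 × 504 = 9.53064 m; 2√(D_R t) = 3.007 m; argument = (12.8 − 9.53064)/3.007 = 1.087.
C = C₀ × ½·erfc(1.087) = 2.69 × 0.06212 = 0.167 mg/L.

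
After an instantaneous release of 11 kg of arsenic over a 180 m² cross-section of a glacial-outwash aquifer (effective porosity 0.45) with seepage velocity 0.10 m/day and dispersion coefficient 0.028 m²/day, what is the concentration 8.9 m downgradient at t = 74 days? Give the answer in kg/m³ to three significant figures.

For an instantaneous plane source, C(x,t) = M/(n_e·A·√(4πDt)) · exp(−(x−vt)²/(4Dt)), with n_e·A the pore (flow) area.
Plume center vt = 0.10 × 74 = 7.4 m, so the well at 8.9 m is 1.5 m downgradient of the peak.
√(4πDt) = 5.103 m, giving peak height M/(n_e·A·√(4πDt)) = 11/(0.45 × 180 × 5.103) = 0.02661 kg/m³.
(x−vt)²/(4Dt) = (1.5)²/(4 × 0.028 × 74) = 0.2715; exp(−0.2715) = 0.7622.
C = 0.02661 × 0.7622 = 0.0203 kg/m³.

0.0203 kg/m³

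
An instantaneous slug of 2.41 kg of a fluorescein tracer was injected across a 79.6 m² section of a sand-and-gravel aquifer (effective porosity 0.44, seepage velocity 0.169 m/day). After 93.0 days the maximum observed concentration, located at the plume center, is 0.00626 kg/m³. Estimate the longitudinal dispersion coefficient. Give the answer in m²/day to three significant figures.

0.103 m²/day

At the plume center C_max = M/(n_e·A·√(4πDt)), so D = M²/(4πt·(n_e·A·C_max)²).
n_e·A·C_max = 0.44 × 79.6 × 0.00626 = 0.2193 kg/m.
D = 2.41²/(4π × 93.0 × 0.2193²) = 0.103 m²/day.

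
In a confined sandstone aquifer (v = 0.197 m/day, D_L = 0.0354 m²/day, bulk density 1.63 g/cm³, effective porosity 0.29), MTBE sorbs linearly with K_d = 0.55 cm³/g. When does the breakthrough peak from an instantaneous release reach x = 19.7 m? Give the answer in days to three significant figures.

405 days

Retardation factor R = 1 + ρ_b·K_d/n = 1 + 1.63 × 0.55/0.29 = 4.091.
Sorption retards both mechanisms: v_R = v/R = 0.04815 m/day, D_R = D/R = 0.008653 m²/day.
Peak time from v_R²t² + 2D_R t − x² = 0: t = (√(D_R² + v_R²x²) − D_R)/v_R².
√(D_R² + v_R²x²) = √(0.008653² + 0.04815² × 19.7²) = 0.9486; v_R² = 0.002318.
t = (0.9486 − 0.008653)/0.002318 = 405 days.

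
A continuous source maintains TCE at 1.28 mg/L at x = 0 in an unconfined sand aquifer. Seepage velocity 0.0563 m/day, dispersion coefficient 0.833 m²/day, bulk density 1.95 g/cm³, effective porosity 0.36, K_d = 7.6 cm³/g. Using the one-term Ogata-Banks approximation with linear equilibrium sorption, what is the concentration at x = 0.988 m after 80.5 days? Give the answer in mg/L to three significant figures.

0.398 mg/L

Retardation factor R = 1 + ρ_b·K_d/n = 1 + 1.95 × 7.6/0.36 = 42.17.
Sorption retards both mechanisms: v_R = v/R = 0.001335 m/day, D_R = D/R = 0.01975 m²/day.
v_R·t = 0.001335 × 80.5 = 0.1074675 m; 2√(D_R t) = 2.522 m; argument = (0.988 − 0.1074675)/2.522 = 0.3491.
C = C₀ × ½·erfc(0.3491) = 1.28 × 0.3108 = 0.398 mg/L.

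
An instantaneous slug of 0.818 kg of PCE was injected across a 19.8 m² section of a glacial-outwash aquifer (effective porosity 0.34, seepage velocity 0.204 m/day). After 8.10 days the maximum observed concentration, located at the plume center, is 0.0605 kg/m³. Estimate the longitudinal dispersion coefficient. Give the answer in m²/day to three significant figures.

At the plume center C_max = M/(n_e·A·√(4πDt)), so D = M²/(4πt·(n_e·A·C_max)²).
n_e·A·C_max = 0.34 × 19.8 × 0.0605 = 0.4073 kg/m.
D = 0.818²/(4π × 8.10 × 0.4073²) = 0.0396 m²/day.

0.0396 m²/day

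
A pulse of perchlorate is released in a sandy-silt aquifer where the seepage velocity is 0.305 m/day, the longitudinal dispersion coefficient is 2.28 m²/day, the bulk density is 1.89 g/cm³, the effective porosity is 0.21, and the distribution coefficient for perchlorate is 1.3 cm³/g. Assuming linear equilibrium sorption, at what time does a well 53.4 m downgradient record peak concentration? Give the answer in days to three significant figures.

Retardation factor R = 1 + ρ_b·K_d/n = 1 + 1.89 × 1.3/0.21 = 12.70.
Sorption retards both mechanisms: v_R = v/R = 0.02402 m/day, D_R = D/R = 0.1795 m²/day.
Peak time from v_R²t² + 2D_R t − x² = 0: t = (√(D_R² + v_R²x²) − D_R)/v_R².
√(D_R² + v_R²x²) = √(0.1795² + 0.02402² × 53.4²) = 1.295; v_R² = 0.0005770.
t = (1.295 − 0.1795)/0.0005770 = 1930 days.

1930 days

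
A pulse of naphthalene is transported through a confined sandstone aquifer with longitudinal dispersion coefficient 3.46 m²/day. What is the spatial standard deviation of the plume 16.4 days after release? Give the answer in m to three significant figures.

10.7 m

Dispersive spreading gives a Gaussian with σ² = 2Dt; advection only shifts the center.
σ = √(2 × 3.46 × 16.4) = 10.7 m.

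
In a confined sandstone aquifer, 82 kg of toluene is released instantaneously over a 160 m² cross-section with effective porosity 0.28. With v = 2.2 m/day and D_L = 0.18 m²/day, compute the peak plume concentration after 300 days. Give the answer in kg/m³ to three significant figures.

The peak of an instantaneous 1D plume sits at x = vt; there the Gaussian factor is 1 and C_max = M/(n_e·A·√(4πDt)), where n_e·A is the pore area the mass is dissolved in.
√(4πDt) = √(4π × 0.18 × 300) = 26.05 m, so C_max = 82/(0.28 × 160 × 26.05) = 0.0703 kg/m³.

0.0703 kg/m³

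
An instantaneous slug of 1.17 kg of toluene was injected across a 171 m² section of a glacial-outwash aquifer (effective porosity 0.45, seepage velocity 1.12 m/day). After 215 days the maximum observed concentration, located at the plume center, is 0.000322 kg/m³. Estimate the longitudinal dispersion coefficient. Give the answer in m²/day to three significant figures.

At the plume center C_max = M/(n_e·A·√(4πDt)), so D = M²/(4πt·(n_e·A·C_max)²).
n_e·A·C_max = 0.45 × 171 × 0.000322 = 0.02478 kg/m.
D = 1.17²/(4π × 215 × 0.02478²) = 0.825 m²/day.

0.825 m²/day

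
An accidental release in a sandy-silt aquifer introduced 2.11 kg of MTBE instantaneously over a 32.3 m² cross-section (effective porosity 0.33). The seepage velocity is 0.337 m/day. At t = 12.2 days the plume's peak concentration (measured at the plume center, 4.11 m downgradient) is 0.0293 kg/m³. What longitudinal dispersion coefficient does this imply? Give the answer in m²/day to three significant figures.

0.298 m²/day

At the plume center C_max = M/(n_e·A·√(4πDt)), so D = M²/(4πt·(n_e·A·C_max)²).
n_e·A·C_max = 0.33 × 32.3 × 0.0293 = 0.3123 kg/m.
D = 2.11²/(4π × 12.2 × 0.3123²) = 0.298 m²/day.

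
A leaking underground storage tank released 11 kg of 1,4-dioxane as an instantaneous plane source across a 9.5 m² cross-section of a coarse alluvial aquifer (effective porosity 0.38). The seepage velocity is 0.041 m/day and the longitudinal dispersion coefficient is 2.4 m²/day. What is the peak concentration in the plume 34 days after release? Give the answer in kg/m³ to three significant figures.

0.0952 kg/m³

The peak of an instantaneous 1D plume sits at x = vt; there the Gaussian factor is 1 and C_max = M/(n_e·A·√(4πDt)), where n_e·A is the pore area the mass is dissolved in.
√(4πDt) = √(4π × 2.4 × 34) = 32.02 m, so C_max = 11/(0.38 × 9.5 × 32.02) = 0.0952 kg/m³.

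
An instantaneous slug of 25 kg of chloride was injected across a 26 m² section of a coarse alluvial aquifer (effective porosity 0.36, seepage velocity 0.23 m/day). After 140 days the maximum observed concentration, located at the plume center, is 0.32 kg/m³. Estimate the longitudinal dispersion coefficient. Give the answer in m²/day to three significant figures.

At the plume center C_max = M/(n_e·A·√(4πDt)), so D = M²/(4πt·(n_e·A·C_max)²).
n_e·A·C_max = 0.36 × 26 × 0.32 = 2.995 kg/m.
D = 25²/(4π × 140 × 2.995²) = 0.0396 m²/day.

0.0396 m²/day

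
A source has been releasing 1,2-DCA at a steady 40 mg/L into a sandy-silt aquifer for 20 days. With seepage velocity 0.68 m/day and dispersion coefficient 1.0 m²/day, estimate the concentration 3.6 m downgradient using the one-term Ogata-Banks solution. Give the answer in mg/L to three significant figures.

37.7 mg/L

For a continuous step input, C/C₀ ≈ ½·erfc((x−vt)/(2√(Dt))).
vt = 0.68 × 20 = 13.6 m and 2√(Dt) = 2√(1.0 × 20) = 8.944 m.
Argument (x−vt)/(2√(Dt)) = (3.6 − 13.6)/8.944 = -1.118; ½·erfc(-1.118) = 0.9431.
C = 40 × 0.9431 = 37.7 mg/L.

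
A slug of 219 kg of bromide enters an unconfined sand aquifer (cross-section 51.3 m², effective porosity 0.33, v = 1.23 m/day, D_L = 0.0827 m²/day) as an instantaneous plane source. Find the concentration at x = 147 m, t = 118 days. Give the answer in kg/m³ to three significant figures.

For an instantaneous plane source, C(x,t) = M/(n_e·A·√(4πDt)) · exp(−(x−vt)²/(4Dt)), with n_e·A the pore (flow) area.
Plume center vt = 1.23 × 118 = 145.14 m, so the well at 147 m is 1.86 m downgradient of the peak.
√(4πDt) = 11.07 m, giving peak height M/(n_e·A·√(4πDt)) = 219/(0.33 × 51.3 × 11.07) = 1.169 kg/m³.
(x−vt)²/(4Dt) = (1.86)²/(4 × 0.0827 × 118) = 0.08863; exp(−0.08863) = 0.9152.
C = 1.169 × 0.9152 = 1.07 kg/m³.

1.07 kg/m³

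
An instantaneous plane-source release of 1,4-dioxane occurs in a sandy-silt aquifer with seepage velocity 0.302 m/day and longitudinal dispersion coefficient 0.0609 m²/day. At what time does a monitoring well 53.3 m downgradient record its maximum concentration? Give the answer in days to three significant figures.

176 days

For the 1D instantaneous-source solution, setting ∂C/∂t = 0 at fixed x gives v²t² + 2Dt − x² = 0, so t = (√(D² + v²x²) − D)/v².
√(D² + v²x²) = √(0.0609² + 0.302² × 53.3²) = 16.10; v² = 0.091204.
t = (16.10 − 0.0609)/0.091204 = 176 days (vs. the pure-advection estimate x/v = 176 d).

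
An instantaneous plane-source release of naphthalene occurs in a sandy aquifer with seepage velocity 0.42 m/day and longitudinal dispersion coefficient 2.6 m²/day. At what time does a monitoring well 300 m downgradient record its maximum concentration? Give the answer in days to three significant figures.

700 days

For the 1D instantaneous-source solution, setting ∂C/∂t = 0 at fixed x gives v²t² + 2Dt − x² = 0, so t = (√(D² + v²x²) − D)/v².
√(D² + v²x²) = √(2.6² + 0.42² × 300²) = 126.0; v² = 0.1764.
t = (126.0 − 2.6)/0.1764 = 700 days (vs. the pure-advection estimate x/v = 714 d).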